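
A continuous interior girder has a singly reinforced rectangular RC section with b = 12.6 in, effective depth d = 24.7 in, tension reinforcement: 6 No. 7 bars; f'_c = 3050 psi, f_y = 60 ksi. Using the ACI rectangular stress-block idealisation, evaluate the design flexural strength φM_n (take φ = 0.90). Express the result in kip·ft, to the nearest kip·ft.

A_s = 6 × 0.6 = 3.6 in².
T = A_s f_y = 3.6 × 60 = 216 kips.
a = T/(0.85 f'_c b) = 216/(0.85 × 3.05 × 12.6) = 6.612 in.
M_n = T(d − a/2) = 216 × (24.7 − 3.306) = 4621.1 kip·in = 4621.1/12 = 385.09 kip·ft.
φM_n = 0.90 × 385.09 = 346.58 kip·ft.

φM_n ≈ 347 kip·ft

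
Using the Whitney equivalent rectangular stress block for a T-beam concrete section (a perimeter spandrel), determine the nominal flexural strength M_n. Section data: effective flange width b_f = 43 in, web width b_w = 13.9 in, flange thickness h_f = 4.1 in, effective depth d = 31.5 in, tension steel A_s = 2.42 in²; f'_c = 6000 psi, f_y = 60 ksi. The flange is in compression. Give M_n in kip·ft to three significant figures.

Tension: T = A_s f_y = 2.42 × 60 = 145.2 kips.
Try a within the flange: a = T/(0.85 f'_c b_f) = 145.2/(0.85 × 6 × 43) = 0.662 in.
Since a = 0.662 ≤ h_f = 4.1 in, the stress block lies entirely in the flange; analyse as a rectangular beam of width b_f.
M_n = T(d − a/2) = 145.2 × (31.5 − 0.331) = 4525.7 kip·in.
M_n = 4525.7/12 = 377.14 kip·ft.

M_n ≈ 377 kip·ft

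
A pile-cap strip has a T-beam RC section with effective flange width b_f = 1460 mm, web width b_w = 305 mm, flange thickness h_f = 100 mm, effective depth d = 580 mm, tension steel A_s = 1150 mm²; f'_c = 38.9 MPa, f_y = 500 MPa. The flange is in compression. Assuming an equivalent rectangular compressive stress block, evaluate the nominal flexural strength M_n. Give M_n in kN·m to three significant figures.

M_n ≈ 330 kN·m

Tension: T = A_s f_y = 1150 × 500 = 575000 N.
Try a within the flange: a = T/(0.85 f'_c b_f) = 575000/(0.85 × 38.9 × 1460) = 11.91 mm.
Since a = 11.91 ≤ h_f = 100 mm, the stress block lies entirely in the flange; analyse as a rectangular beam of width b_f.
M_n = T(d − a/2) = 575000 × (580 − 5.955) = 330.08 × 10⁶ N·mm.
M_n = 330.08 kN·m.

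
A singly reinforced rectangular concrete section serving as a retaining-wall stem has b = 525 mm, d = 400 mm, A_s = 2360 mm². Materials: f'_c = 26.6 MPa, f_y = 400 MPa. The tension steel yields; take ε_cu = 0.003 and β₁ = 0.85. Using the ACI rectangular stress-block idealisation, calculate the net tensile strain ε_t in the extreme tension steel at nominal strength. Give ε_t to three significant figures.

ε_t ≈ 0.00983

a = A_s f_y/(0.85 f'_c b) = 79.53 mm.
β₁ = 0.85, so c = a/β₁ = 79.53/0.85 = 93.56 mm.
From the linear strain diagram with ε_cu = 0.003: ε_t = 0.003 (d − c)/c = 0.003 × (400 − 93.56)/93.56 = 0.00983.
Since ε_t ≥ 0.005, the section is tension-controlled.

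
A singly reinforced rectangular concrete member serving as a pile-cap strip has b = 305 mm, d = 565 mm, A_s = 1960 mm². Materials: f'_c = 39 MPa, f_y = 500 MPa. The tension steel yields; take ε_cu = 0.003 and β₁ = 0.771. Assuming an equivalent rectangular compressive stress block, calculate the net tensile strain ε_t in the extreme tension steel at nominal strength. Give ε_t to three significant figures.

ε_t ≈ 0.0105

a = A_s f_y/(0.85 f'_c b) = 96.93 mm.
β₁ = 0.771, so c = a/β₁ = 96.93/0.771 = 125.72 mm.
From the linear strain diagram with ε_cu = 0.003: ε_t = 0.003 (d − c)/c = 0.003 × (565 − 125.72)/125.72 = 0.0105.
Since ε_t ≥ 0.005, the section is tension-controlled.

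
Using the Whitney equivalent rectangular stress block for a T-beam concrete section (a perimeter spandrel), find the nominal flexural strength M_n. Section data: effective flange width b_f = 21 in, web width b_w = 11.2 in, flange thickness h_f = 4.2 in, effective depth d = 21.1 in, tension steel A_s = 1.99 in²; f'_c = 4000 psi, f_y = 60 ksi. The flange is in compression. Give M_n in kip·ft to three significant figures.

M_n ≈ 202 kip·ft

Tension: T = A_s f_y = 1.99 × 60 = 119.4 kips.
Try a within the flange: a = T/(0.85 f'_c b_f) = 119.4/(0.85 × 4 × 21) = 1.672 in.
Since a = 1.672 ≤ h_f = 4.2 in, the stress block lies entirely in the flange; analyse as a rectangular beam of width b_f.
M_n = T(d − a/2) = 119.4 × (21.1 − 0.836) = 2419.5 kip·in.
M_n = 2419.5/12 = 201.63 kip·ft.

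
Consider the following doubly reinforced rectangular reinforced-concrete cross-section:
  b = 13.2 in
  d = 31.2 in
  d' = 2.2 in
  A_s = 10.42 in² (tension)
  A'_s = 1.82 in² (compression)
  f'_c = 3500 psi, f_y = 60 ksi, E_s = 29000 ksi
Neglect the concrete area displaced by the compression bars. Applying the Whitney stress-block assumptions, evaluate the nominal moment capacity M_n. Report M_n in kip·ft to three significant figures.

Assume both steels yield.
a = (A_s − A'_s) f_y/(0.85 f'_c b) = (10.42 − 1.82) × 60/(0.85 × 3.5 × 13.2) = 13.140 in.
c = a/β₁ = 13.140/0.85 = 15.459 in; ε'_s = 0.003(c − d')/c = 0.0026 ≥ ε_y = 0.0021, so the compression steel yields.
M_n = (A_s − A'_s) f_y (d − a/2) + A'_s f_y (d − d') = 516 × (31.2 − 6.57) + 109.2 × (31.2 − 2.2) = 12709.1 + 3166.8 = 15875.9 kip·in = 15875.9/12 = 1322.99 kip·ft.

M_n ≈ 1320 kip·ft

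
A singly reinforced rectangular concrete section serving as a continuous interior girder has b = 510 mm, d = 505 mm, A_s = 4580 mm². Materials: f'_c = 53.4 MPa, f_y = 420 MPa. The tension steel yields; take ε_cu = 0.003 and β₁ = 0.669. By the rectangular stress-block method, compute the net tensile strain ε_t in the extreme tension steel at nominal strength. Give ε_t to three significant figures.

a = A_s f_y/(0.85 f'_c b) = 83.10 mm.
β₁ = 0.669, so c = a/β₁ = 83.10/0.669 = 124.22 mm.
From the linear strain diagram with ε_cu = 0.003: ε_t = 0.003 (d − c)/c = 0.003 × (505 − 124.22)/124.22 = 0.00920.
Since ε_t ≥ 0.005, the section is tension-controlled.

ε_t ≈ 0.00920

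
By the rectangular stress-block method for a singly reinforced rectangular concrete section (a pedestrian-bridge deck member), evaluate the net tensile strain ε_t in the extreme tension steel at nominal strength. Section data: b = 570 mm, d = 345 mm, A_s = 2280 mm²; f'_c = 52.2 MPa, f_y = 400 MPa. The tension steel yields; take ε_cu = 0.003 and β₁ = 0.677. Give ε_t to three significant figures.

a = A_s f_y/(0.85 f'_c b) = 36.06 mm.
β₁ = 0.677, so c = a/β₁ = 36.06/0.677 = 53.26 mm.
From the linear strain diagram with ε_cu = 0.003: ε_t = 0.003 (d − c)/c = 0.003 × (345 − 53.26)/53.26 = 0.0164.
Since ε_t ≥ 0.005, the section is tension-controlled.

ε_t ≈ 0.0164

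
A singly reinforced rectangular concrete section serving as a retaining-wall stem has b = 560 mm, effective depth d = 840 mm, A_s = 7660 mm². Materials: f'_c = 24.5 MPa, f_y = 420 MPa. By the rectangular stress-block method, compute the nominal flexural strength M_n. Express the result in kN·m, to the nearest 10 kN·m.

M_n ≈ 2260 kN·m

T = A_s f_y = 7660 × 420 = 3217200 N = 3217.2 kN.
From C = T: a = T/(0.85 f'_c b) = 3217200/(0.85 × 24.5 × 560) = 275.87 mm.
M_n = T(d − a/2) = 3217.2 kN × (840 − 137.935) mm = 2258.68 kN·m.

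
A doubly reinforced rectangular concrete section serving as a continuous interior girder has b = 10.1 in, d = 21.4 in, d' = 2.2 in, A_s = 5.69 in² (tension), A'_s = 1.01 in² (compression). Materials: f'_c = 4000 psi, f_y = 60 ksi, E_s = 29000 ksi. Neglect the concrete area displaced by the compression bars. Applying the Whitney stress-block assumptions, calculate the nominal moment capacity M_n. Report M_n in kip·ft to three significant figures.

Assume both steels yield.
a = (A_s − A'_s) f_y/(0.85 f'_c b) = (5.69 − 1.01) × 60/(0.85 × 4 × 10.1) = 8.177 in.
c = a/β₁ = 8.177/0.85 = 9.620 in; ε'_s = 0.003(c − d')/c = 0.0023 ≥ ε_y = 0.0021, so the compression steel yields.
M_n = (A_s − A'_s) f_y (d − a/2) + A'_s f_y (d − d') = 280.8 × (21.4 − 4.0885) + 60.6 × (21.4 − 2.2) = 4861.1 + 1163.5 = 6024.6 kip·in = 6024.6/12 = 502.05 kip·ft.

M_n ≈ 502 kip·ft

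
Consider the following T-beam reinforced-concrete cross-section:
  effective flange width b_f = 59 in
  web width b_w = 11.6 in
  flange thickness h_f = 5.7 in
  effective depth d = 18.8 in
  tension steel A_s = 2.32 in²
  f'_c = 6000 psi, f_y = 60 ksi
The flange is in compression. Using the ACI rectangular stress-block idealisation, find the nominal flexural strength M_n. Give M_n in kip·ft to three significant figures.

Tension: T = A_s f_y = 2.32 × 60 = 139.2 kips.
Try a within the flange: a = T/(0.85 f'_c b_f) = 139.2/(0.85 × 6 × 59) = 0.463 in.
Since a = 0.463 ≤ h_f = 5.7 in, the stress block lies entirely in the flange; analyse as a rectangular beam of width b_f.
M_n = T(d − a/2) = 139.2 × (18.8 − 0.2315) = 2584.7 kip·in.
M_n = 2584.7/12 = 215.39 kip·ft.

M_n ≈ 215 kip·ft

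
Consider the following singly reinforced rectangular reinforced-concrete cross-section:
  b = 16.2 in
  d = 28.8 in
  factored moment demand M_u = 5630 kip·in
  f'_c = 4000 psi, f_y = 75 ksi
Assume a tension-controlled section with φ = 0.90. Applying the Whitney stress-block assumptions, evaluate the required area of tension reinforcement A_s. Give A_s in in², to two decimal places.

A_s ≈ 3.13 in²

M_n = M_u/φ = 5630/0.90 = 6255.56 kip·in.
From M_n = 0.85 f'_c a b (d − a/2):
a = d − √(d² − 2M_n/(0.85 f'_c b)) = 28.8 − √(28.8² − 2 × 6255.56/(0.85 × 4 × 16.2)) = 4.258 in.
A_s = 0.85 f'_c a b / f_y = 0.85 × 4 × 4.258 × 16.2 / 75 = 3.127 in².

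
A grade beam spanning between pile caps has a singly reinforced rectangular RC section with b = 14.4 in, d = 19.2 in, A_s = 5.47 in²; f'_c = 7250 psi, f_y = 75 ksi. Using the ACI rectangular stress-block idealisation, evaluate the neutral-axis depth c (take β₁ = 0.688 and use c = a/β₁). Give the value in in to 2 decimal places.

T = A_s f_y = 5.47 × 75 = 410.25 kips.
a = T/(0.85 f'_c b) = 410.25/(0.85 × 7.25 × 14.4) = 4.6231 in.
With β₁ = 0.688, c = a/β₁ = 4.6231/0.688 = 6.72 in.

c ≈ 6.72 in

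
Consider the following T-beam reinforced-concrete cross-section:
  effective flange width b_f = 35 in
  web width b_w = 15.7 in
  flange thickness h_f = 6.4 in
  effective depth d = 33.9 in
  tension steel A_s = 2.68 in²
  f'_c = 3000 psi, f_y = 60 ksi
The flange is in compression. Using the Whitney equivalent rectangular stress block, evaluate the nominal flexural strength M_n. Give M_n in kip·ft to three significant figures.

M_n ≈ 442 kip·ft

Tension: T = A_s f_y = 2.68 × 60 = 160.8 kips.
Try a within the flange: a = T/(0.85 f'_c b_f) = 160.8/(0.85 × 3 × 35) = 1.802 in.
Since a = 1.802 ≤ h_f = 6.4 in, the stress block lies entirely in the flange; analyse as a rectangular beam of width b_f.
M_n = T(d − a/2) = 160.8 × (33.9 − 0.901) = 5306.2 kip·in.
M_n = 5306.2/12 = 442.18 kip·ft.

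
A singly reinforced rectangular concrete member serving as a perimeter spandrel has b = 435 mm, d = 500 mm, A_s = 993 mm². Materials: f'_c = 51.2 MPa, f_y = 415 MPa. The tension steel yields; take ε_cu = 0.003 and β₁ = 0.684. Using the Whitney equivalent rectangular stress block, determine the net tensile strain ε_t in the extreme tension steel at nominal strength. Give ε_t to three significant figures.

ε_t ≈ 0.0441

a = A_s f_y/(0.85 f'_c b) = 21.77 mm.
β₁ = 0.684, so c = a/β₁ = 21.77/0.684 = 31.83 mm.
From the linear strain diagram with ε_cu = 0.003: ε_t = 0.003 (d − c)/c = 0.003 × (500 − 31.83)/31.83 = 0.0441.
Since ε_t ≥ 0.005, the section is tension-controlled.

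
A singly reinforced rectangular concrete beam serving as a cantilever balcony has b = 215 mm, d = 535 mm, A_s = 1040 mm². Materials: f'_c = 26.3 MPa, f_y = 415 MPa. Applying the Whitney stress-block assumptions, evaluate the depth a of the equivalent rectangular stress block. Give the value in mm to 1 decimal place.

a ≈ 89.8 mm

T = A_s f_y = 1040 × 415 = 431600 N = 431.6 kN.
Setting C = 0.85 f'_c a b equal to T: a = 431600/(0.85 × 26.3 × 215) = 89.8 mm.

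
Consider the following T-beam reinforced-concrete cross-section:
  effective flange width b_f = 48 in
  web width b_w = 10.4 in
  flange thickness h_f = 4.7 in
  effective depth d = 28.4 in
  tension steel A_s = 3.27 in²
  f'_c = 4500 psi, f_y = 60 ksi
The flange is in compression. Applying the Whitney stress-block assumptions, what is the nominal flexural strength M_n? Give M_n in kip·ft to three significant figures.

Tension: T = A_s f_y = 3.27 × 60 = 196.2 kips.
Try a within the flange: a = T/(0.85 f'_c b_f) = 196.2/(0.85 × 4.5 × 48) = 1.069 in.
Since a = 1.069 ≤ h_f = 4.7 in, the stress block lies entirely in the flange; analyse as a rectangular beam of width b_f.
M_n = T(d − a/2) = 196.2 × (28.4 − 0.5345) = 5467.2 kip·in.
M_n = 5467.2/12 = 455.60 kip·ft.

M_n ≈ 456 kip·ft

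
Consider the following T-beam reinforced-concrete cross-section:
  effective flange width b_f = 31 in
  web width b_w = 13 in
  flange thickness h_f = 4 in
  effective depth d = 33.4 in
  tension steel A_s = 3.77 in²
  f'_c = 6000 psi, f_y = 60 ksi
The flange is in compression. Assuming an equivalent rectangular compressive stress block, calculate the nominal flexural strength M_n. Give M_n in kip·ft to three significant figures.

Tension: T = A_s f_y = 3.77 × 60 = 226.2 kips.
Try a within the flange: a = T/(0.85 f'_c b_f) = 226.2/(0.85 × 6 × 31) = 1.431 in.
Since a = 1.431 ≤ h_f = 4 in, the stress block lies entirely in the flange; analyse as a rectangular beam of width b_f.
M_n = T(d − a/2) = 226.2 × (33.4 − 0.7155) = 7393.2 kip·in.
M_n = 7393.2/12 = 616.10 kip·ft.

M_n ≈ 616 kip·ft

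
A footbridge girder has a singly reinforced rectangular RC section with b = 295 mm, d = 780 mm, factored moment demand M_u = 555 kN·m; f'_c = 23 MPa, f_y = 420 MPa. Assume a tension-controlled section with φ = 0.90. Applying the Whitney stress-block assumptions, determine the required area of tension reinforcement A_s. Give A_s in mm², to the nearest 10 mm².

A_s ≈ 2090 mm²

M_n = M_u/φ = 555/0.90 = 616.667 kN·m.
With M_n = 0.85 f'_c a b (d − a/2), solve the quadratic for a:
a = d − √(d² − 2M_n/(0.85 f'_c b)) = 780 − √(780² − 2 × 616.667×10⁶/(0.85 × 23 × 295)) = 151.87 mm.
A_s = 0.85 f'_c a b / f_y = 0.85 × 23 × 151.87 × 295 / 420 = 2085.4 mm².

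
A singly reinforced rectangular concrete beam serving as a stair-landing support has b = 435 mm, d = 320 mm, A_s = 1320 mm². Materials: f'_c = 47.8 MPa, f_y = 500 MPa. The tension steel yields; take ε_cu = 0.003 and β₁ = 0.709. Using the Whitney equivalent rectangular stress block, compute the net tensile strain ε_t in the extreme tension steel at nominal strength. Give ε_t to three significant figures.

a = A_s f_y/(0.85 f'_c b) = 37.34 mm.
β₁ = 0.709, so c = a/β₁ = 37.34/0.709 = 52.67 mm.
From the linear strain diagram with ε_cu = 0.003: ε_t = 0.003 (d − c)/c = 0.003 × (320 − 52.67)/52.67 = 0.0152.
Since ε_t ≥ 0.005, the section is tension-controlled.

ε_t ≈ 0.0152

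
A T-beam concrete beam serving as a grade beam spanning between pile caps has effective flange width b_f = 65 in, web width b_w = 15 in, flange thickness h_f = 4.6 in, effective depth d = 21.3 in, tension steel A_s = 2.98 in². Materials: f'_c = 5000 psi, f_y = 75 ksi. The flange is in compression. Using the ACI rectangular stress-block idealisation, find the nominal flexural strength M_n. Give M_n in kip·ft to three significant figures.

M_n ≈ 389 kip·ft

Tension: T = A_s f_y = 2.98 × 75 = 223.5 kips.
Try a within the flange: a = T/(0.85 f'_c b_f) = 223.5/(0.85 × 5 × 65) = 0.809 in.
Since a = 0.809 ≤ h_f = 4.6 in, the stress block lies entirely in the flange; analyse as a rectangular beam of width b_f.
M_n = T(d − a/2) = 223.5 × (21.3 − 0.4045) = 4670.1 kip·in.
M_n = 4670.1/12 = 389.18 kip·ft.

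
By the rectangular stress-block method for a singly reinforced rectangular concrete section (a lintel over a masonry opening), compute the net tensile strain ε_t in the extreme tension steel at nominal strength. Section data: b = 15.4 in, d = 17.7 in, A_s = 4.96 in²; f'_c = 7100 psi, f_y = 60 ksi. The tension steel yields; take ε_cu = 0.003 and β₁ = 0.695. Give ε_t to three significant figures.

a = A_s f_y/(0.85 f'_c b) = 3.202 in.
β₁ = 0.695, so c = a/β₁ = 3.202/0.695 = 4.607 in.
From the linear strain diagram with ε_cu = 0.003: ε_t = 0.003 (d − c)/c = 0.003 × (17.7 − 4.607)/4.607 = 0.00853.
Since ε_t ≥ 0.005, the section is tension-controlled.

ε_t ≈ 0.00853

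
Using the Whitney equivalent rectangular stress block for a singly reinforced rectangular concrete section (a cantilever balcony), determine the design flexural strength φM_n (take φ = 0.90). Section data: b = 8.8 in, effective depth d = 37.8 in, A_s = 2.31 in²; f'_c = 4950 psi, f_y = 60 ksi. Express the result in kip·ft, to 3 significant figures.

T = A_s f_y = 2.31 × 60 = 138.6 kips.
a = T/(0.85 f'_c b) = 138.6/(0.85 × 4.95 × 8.8) = 3.743 in.
M_n = T(d − a/2) = 138.6 × (37.8 − 1.8715) = 4979.7 kip·in = 4979.7/12 = 414.98 kip·ft.
φM_n = 0.90 × 414.98 = 373.48 kip·ft.

φM_n ≈ 373 kip·ft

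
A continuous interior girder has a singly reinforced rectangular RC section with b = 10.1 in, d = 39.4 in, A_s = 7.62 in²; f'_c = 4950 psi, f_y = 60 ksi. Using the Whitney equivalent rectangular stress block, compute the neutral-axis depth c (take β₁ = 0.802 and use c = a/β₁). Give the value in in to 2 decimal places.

c ≈ 13.41 in

T = A_s f_y = 7.62 × 60 = 457.2 kips.
a = T/(0.85 f'_c b) = 457.2/(0.85 × 4.95 × 10.1) = 10.7587 in.
With β₁ = 0.802, c = a/β₁ = 10.7587/0.802 = 13.41 in.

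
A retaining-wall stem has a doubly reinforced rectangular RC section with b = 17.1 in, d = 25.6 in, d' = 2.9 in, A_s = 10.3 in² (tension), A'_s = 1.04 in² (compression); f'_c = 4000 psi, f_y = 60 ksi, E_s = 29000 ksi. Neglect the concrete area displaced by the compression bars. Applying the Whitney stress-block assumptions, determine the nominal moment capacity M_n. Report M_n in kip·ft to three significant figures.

Assume both steels yield.
a = (A_s − A'_s) f_y/(0.85 f'_c b) = (10.3 − 1.04) × 60/(0.85 × 4 × 17.1) = 9.556 in.
c = a/β₁ = 9.556/0.85 = 11.242 in; ε'_s = 0.003(c − d')/c = 0.0022 ≥ ε_y = 0.0021, so the compression steel yields.
M_n = (A_s − A'_s) f_y (d − a/2) + A'_s f_y (d − d') = 555.6 × (25.6 − 4.778) + 62.4 × (25.6 − 2.9) = 11568.7 + 1416.5 = 12985.2 kip·in = 12985.2/12 = 1082.10 kip·ft.

M_n ≈ 1080 kip·ft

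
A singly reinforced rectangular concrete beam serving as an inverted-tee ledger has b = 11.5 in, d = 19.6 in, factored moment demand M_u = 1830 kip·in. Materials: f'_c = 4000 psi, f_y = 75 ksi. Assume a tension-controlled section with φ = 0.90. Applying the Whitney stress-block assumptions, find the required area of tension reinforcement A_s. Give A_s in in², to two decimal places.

A_s ≈ 1.49 in²

M_n = M_u/φ = 1830/0.90 = 2033.33 kip·in.
From M_n = 0.85 f'_c a b (d − a/2):
a = d − √(d² − 2M_n/(0.85 f'_c b)) = 19.6 − √(19.6² − 2 × 2033.33/(0.85 × 4 × 11.5)) = 2.862 in.
A_s = 0.85 f'_c a b / f_y = 0.85 × 4 × 2.862 × 11.5 / 75 = 1.492 in².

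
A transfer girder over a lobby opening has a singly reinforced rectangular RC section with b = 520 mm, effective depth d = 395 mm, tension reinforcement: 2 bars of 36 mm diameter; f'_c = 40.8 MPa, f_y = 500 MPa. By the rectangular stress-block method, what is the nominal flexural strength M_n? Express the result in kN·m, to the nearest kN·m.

M_n ≈ 373 kN·m

A_s = 2 × 1018 = 2036 mm².
T = A_s f_y = 2036 × 500 = 1018000 N = 1018 kN.
From C = T: a = T/(0.85 f'_c b) = 1018000/(0.85 × 40.8 × 520) = 56.45 mm.
M_n = T(d − a/2) = 1018 kN × (395 − 28.225) mm = 373.38 kN·m.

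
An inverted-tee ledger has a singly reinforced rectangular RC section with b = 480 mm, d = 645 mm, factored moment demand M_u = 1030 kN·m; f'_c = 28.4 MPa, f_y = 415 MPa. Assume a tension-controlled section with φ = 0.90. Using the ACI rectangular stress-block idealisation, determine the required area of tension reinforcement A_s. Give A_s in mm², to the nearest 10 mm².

A_s ≈ 4960 mm²

M_n = M_u/φ = 1030/0.90 = 1144.44 kN·m.
With M_n = 0.85 f'_c a b (d − a/2), solve the quadratic for a:
a = d − √(d² − 2M_n/(0.85 f'_c b)) = 645 − √(645² − 2 × 1144.44×10⁶/(0.85 × 28.4 × 480)) = 177.57 mm.
A_s = 0.85 f'_c a b / f_y = 0.85 × 28.4 × 177.57 × 480 / 415 = 4957.9 mm².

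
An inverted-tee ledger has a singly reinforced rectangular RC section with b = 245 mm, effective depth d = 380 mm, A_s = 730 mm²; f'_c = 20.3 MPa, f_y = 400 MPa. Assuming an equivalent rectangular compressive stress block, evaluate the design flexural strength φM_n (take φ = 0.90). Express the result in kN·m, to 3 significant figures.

φM_n ≈ 90.8 kN·m

T = A_s f_y = 730 × 400 = 292000 N = 292 kN.
From C = T: a = T/(0.85 f'_c b) = 292000/(0.85 × 20.3 × 245) = 69.07 mm.
M_n = T(d − a/2) = 292 kN × (380 − 34.535) mm = 100.88 kN·m.
φM_n = 0.90 × 100.88 = 90.79 kN·m.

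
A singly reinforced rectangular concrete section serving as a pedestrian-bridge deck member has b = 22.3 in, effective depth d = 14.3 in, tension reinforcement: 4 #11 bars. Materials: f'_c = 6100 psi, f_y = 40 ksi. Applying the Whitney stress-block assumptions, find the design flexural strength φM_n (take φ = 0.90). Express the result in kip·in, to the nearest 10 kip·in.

A_s = 4 × 1.56 = 6.24 in².
T = A_s f_y = 6.24 × 40 = 249.6 kips.
a = T/(0.85 f'_c b) = 249.6/(0.85 × 6.1 × 22.3) = 2.159 in.
M_n = T(d − a/2) = 249.6 × (14.3 − 1.0795) = 3299.8 kip·in.
φM_n = 0.90 × 3299.8 = 2969.8 kip·in.

φM_n ≈ 2970 kip·in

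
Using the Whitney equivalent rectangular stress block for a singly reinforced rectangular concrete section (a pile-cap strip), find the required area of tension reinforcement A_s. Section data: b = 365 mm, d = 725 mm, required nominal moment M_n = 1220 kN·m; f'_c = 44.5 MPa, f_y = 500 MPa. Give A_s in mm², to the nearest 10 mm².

With M_n = 0.85 f'_c a b (d − a/2), solve the quadratic for a:
a = d − √(d² − 2M_n/(0.85 f'_c b)) = 725 − √(725² − 2 × 1220×10⁶/(0.85 × 44.5 × 365)) = 134.33 mm.
A_s = 0.85 f'_c a b / f_y = 0.85 × 44.5 × 134.33 × 365 / 500 = 3709.2 mm².

A_s ≈ 3710 mm²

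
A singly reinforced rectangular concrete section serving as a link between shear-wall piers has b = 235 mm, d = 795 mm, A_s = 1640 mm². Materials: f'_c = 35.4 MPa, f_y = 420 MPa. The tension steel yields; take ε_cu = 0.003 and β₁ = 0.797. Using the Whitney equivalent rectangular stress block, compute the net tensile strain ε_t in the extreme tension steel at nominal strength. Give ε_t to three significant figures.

a = A_s f_y/(0.85 f'_c b) = 97.41 mm.
β₁ = 0.797, so c = a/β₁ = 97.41/0.797 = 122.22 mm.
From the linear strain diagram with ε_cu = 0.003: ε_t = 0.003 (d − c)/c = 0.003 × (795 − 122.22)/122.22 = 0.0165.
Since ε_t ≥ 0.005, the section is tension-controlled.

ε_t ≈ 0.0165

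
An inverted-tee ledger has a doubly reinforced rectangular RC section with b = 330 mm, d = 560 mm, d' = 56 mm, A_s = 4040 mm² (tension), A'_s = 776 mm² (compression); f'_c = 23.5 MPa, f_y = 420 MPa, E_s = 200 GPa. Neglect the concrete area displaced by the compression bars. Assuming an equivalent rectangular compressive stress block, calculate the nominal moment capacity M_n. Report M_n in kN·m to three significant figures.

Assume both tension and compression steel yield.
Net tension couple steel: A_s − A'_s = 3264 mm².
a = (A_s − A'_s) f_y / (0.85 f'_c b) = 1370880/(0.85 × 23.5 × 330) = 207.97 mm.
c = a/β₁ = 207.97/0.85 = 244.67 mm; ε'_s = 0.003(c − d')/c = 0.0023 ≥ f_y/E_s = 0.0021, so compression steel does yield.
M_n = (A_s − A'_s) f_y (d − a/2) + A'_s f_y (d − d') = [1370880 × (560 − 103.985) + 325920 × (560 − 56)] × 10⁻⁶ = 625.14 + 164.26 = 789.40 kN·m.

M_n ≈ 789 kN·m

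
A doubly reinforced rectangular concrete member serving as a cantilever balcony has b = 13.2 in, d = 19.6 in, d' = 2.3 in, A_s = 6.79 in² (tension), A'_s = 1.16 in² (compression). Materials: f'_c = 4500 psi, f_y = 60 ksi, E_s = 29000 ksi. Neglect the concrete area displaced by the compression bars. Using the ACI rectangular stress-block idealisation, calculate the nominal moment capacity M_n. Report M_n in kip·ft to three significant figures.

M_n ≈ 558 kip·ft

Assume both steels yield.
a = (A_s − A'_s) f_y/(0.85 f'_c b) = (6.79 − 1.16) × 60/(0.85 × 4.5 × 13.2) = 6.690 in.
c = a/β₁ = 6.690/0.825 = 8.109 in; ε'_s = 0.003(c − d')/c = 0.0021 ≥ ε_y = 0.0021, so the compression steel yields.
M_n = (A_s − A'_s) f_y (d − a/2) + A'_s f_y (d − d') = 337.8 × (19.6 − 3.345) + 69.6 × (19.6 − 2.3) = 5490.9 + 1204.1 = 6695.0 kip·in = 6695.0/12 = 557.92 kip·ft.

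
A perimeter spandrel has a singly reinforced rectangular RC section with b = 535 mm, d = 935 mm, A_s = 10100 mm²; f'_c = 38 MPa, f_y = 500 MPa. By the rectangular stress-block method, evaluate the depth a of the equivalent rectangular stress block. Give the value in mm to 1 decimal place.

T = A_s f_y = 10100 × 500 = 5050000 N = 5050 kN.
Setting C = 0.85 f'_c a b equal to T: a = 5050000/(0.85 × 38 × 535) = 292.2 mm.

a ≈ 292.2 mm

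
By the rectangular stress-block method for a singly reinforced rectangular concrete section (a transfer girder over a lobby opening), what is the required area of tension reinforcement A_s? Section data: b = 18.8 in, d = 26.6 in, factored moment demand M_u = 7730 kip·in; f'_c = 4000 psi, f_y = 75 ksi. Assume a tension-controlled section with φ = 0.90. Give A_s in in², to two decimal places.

A_s ≈ 4.82 in²

M_n = M_u/φ = 7730/0.90 = 8588.89 kip·in.
From M_n = 0.85 f'_c a b (d − a/2):
a = d − √(d² − 2M_n/(0.85 f'_c b)) = 26.6 − √(26.6² − 2 × 8588.89/(0.85 × 4 × 18.8)) = 5.652 in.
A_s = 0.85 f'_c a b / f_y = 0.85 × 4 × 5.652 × 18.8 / 75 = 4.817 in².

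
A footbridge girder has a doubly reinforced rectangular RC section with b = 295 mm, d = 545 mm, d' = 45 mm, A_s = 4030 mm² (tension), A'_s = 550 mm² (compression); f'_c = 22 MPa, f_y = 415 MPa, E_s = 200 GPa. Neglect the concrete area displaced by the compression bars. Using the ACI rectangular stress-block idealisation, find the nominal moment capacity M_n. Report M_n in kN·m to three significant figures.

Assume both tension and compression steel yield.
Net tension couple steel: A_s − A'_s = 3480 mm².
a = (A_s − A'_s) f_y / (0.85 f'_c b) = 1444200/(0.85 × 22 × 295) = 261.80 mm.
c = a/β₁ = 261.80/0.85 = 308.00 mm; ε'_s = 0.003(c − d')/c = 0.0026 ≥ f_y/E_s = 0.0021, so compression steel does yield.
M_n = (A_s − A'_s) f_y (d − a/2) + A'_s f_y (d − d') = [1444200 × (545 − 130.9) + 228250 × (545 − 45)] × 10⁻⁶ = 598.04 + 114.13 = 712.17 kN·m.

M_n ≈ 712 kN·m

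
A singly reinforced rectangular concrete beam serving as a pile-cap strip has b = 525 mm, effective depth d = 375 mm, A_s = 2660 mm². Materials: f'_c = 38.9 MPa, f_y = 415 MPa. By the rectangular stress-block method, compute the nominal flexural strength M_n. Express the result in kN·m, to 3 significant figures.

T = A_s f_y = 2660 × 415 = 1103900 N = 1103.9 kN.
From C = T: a = T/(0.85 f'_c b) = 1103900/(0.85 × 38.9 × 525) = 63.59 mm.
M_n = T(d − a/2) = 1103.9 kN × (375 − 31.795) mm = 378.86 kN·m.

M_n ≈ 379 kN·m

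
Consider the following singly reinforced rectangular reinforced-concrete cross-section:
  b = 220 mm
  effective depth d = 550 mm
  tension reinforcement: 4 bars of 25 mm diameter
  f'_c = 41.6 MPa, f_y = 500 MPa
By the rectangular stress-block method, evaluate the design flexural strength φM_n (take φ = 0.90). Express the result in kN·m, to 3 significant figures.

A_s = 4 × 491 = 1964 mm².
T = A_s f_y = 1964 × 500 = 982000 N = 982 kN.
From C = T: a = T/(0.85 f'_c b) = 982000/(0.85 × 41.6 × 220) = 126.23 mm.
M_n = T(d − a/2) = 982 kN × (550 − 63.115) mm = 478.12 kN·m.
φM_n = 0.90 × 478.12 = 430.31 kN·m.

φM_n ≈ 430 kN·m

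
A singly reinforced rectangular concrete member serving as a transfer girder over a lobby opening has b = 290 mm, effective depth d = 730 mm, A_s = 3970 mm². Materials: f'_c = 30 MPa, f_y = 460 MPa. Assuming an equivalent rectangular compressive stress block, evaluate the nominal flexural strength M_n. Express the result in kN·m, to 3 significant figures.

M_n ≈ 1110 kN·m

T = A_s f_y = 3970 × 460 = 1826200 N = 1826.2 kN.
From C = T: a = T/(0.85 f'_c b) = 1826200/(0.85 × 30 × 290) = 246.95 mm.
M_n = T(d − a/2) = 1826.2 kN × (730 − 123.475) mm = 1107.64 kN·m.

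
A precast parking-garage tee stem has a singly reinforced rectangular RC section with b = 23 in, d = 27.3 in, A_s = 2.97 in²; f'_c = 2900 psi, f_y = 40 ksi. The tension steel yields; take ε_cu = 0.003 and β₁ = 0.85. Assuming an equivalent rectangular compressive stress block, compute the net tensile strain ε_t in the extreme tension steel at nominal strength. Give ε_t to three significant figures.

ε_t ≈ 0.0302

a = A_s f_y/(0.85 f'_c b) = 2.095 in.
β₁ = 0.85, so c = a/β₁ = 2.095/0.85 = 2.465 in.
From the linear strain diagram with ε_cu = 0.003: ε_t = 0.003 (d − c)/c = 0.003 × (27.3 − 2.465)/2.465 = 0.0302.
Since ε_t ≥ 0.005, the section is tension-controlled.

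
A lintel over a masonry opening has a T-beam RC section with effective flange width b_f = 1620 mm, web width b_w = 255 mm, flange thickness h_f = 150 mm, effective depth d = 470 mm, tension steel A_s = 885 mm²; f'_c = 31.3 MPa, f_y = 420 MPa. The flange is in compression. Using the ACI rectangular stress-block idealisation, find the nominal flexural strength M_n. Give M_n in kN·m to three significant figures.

M_n ≈ 173 kN·m

Tension: T = A_s f_y = 885 × 420 = 371700 N.
Try a within the flange: a = T/(0.85 f'_c b_f) = 371700/(0.85 × 31.3 × 1620) = 8.62 mm.
Since a = 8.62 ≤ h_f = 150 mm, the stress block lies entirely in the flange; analyse as a rectangular beam of width b_f.
M_n = T(d − a/2) = 371700 × (470 − 4.31) = 173.10 × 10⁶ N·mm.
M_n = 173.10 kN·m.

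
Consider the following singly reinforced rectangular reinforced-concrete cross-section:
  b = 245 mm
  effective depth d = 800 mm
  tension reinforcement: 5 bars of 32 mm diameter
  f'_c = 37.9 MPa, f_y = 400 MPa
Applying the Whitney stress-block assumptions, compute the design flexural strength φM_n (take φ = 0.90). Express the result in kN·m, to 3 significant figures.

φM_n ≈ 1010 kN·m

A_s = 5 × 804 = 4020 mm².
T = A_s f_y = 4020 × 400 = 1608000 N = 1608 kN.
From C = T: a = T/(0.85 f'_c b) = 1608000/(0.85 × 37.9 × 245) = 203.73 mm.
M_n = T(d − a/2) = 1608 kN × (800 − 101.865) mm = 1122.60 kN·m.
φM_n = 0.90 × 1122.60 = 1010.34 kN·m.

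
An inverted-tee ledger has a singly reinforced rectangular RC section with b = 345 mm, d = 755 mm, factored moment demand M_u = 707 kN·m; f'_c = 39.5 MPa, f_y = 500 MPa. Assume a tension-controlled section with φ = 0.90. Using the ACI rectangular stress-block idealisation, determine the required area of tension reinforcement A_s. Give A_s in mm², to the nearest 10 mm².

M_n = M_u/φ = 707/0.90 = 785.556 kN·m.
With M_n = 0.85 f'_c a b (d − a/2), solve the quadratic for a:
a = d − √(d² − 2M_n/(0.85 f'_c b)) = 755 − √(755² − 2 × 785.556×10⁶/(0.85 × 39.5 × 345)) = 95.92 mm.
A_s = 0.85 f'_c a b / f_y = 0.85 × 39.5 × 95.92 × 345 / 500 = 2222.2 mm².

A_s ≈ 2220 mm²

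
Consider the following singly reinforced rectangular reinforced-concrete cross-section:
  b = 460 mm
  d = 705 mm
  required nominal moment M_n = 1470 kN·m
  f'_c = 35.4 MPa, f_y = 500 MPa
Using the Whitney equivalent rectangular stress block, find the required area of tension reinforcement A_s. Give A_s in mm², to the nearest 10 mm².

A_s ≈ 4750 mm²

With M_n = 0.85 f'_c a b (d − a/2), solve the quadratic for a:
a = d − √(d² − 2M_n/(0.85 f'_c b)) = 705 − √(705² − 2 × 1470×10⁶/(0.85 × 35.4 × 460)) = 171.50 mm.
A_s = 0.85 f'_c a b / f_y = 0.85 × 35.4 × 171.50 × 460 / 500 = 4747.6 mm².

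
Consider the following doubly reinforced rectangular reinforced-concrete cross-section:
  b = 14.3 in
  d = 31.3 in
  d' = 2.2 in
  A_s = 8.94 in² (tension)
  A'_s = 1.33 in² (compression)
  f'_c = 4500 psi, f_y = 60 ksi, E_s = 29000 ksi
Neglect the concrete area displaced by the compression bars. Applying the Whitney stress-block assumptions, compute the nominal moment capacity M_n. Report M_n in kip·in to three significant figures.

Assume both steels yield.
a = (A_s − A'_s) f_y/(0.85 f'_c b) = (8.94 − 1.33) × 60/(0.85 × 4.5 × 14.3) = 8.348 in.
c = a/β₁ = 8.348/0.825 = 10.119 in; ε'_s = 0.003(c − d')/c = 0.0023 ≥ ε_y = 0.0021, so the compression steel yields.
M_n = (A_s − A'_s) f_y (d − a/2) + A'_s f_y (d − d') = 456.6 × (31.3 − 4.174) + 79.8 × (31.3 − 2.2) = 12385.7 + 2322.2 = 14707.9 kip·in.

M_n ≈ 14700 kip·in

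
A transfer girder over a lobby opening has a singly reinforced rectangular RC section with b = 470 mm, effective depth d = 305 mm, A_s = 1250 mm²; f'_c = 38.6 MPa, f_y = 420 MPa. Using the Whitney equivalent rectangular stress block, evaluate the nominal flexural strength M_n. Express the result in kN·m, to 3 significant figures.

M_n ≈ 151 kN·m

T = A_s f_y = 1250 × 420 = 525000 N = 525 kN.
From C = T: a = T/(0.85 f'_c b) = 525000/(0.85 × 38.6 × 470) = 34.05 mm.
M_n = T(d − a/2) = 525 kN × (305 − 17.025) mm = 151.19 kN·m.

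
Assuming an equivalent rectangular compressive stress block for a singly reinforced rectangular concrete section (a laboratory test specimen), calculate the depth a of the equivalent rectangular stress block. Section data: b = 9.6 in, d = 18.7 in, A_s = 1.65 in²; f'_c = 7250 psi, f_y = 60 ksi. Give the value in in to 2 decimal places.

T = A_s f_y = 1.65 × 60 = 99 kips.
a = T/(0.85 f'_c b) = 99/(0.85 × 7.25 × 9.6) = 1.67 in.

a ≈ 1.67 in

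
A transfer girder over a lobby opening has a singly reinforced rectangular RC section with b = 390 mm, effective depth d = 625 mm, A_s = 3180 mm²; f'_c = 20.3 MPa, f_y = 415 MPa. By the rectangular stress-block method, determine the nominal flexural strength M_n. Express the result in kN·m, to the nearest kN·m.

T = A_s f_y = 3180 × 415 = 1319700 N = 1319.7 kN.
From C = T: a = T/(0.85 f'_c b) = 1319700/(0.85 × 20.3 × 390) = 196.11 mm.
M_n = T(d − a/2) = 1319.7 kN × (625 − 98.055) mm = 695.41 kN·m.

M_n ≈ 695 kN·m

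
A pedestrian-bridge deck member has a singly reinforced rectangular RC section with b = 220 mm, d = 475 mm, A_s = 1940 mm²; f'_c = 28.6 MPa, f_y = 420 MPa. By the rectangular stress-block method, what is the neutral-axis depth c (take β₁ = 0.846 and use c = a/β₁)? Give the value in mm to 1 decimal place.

c ≈ 180.1 mm

T = A_s f_y = 1940 × 420 = 814800 N = 814.8 kN.
Setting C = 0.85 f'_c a b equal to T: a = 814800/(0.85 × 28.6 × 220) = 152.350 mm.
With β₁ = 0.846, c = a/β₁ = 152.350/0.846 = 180.1 mm.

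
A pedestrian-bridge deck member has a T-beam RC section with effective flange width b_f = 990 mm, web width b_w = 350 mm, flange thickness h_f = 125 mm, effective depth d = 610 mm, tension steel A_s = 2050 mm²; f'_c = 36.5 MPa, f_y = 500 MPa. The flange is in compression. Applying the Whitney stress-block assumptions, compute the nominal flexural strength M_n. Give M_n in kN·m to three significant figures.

Tension: T = A_s f_y = 2050 × 500 = 1025000 N.
Try a within the flange: a = T/(0.85 f'_c b_f) = 1025000/(0.85 × 36.5 × 990) = 33.37 mm.
Since a = 33.37 ≤ h_f = 125 mm, the stress block lies entirely in the flange; analyse as a rectangular beam of width b_f.
M_n = T(d − a/2) = 1025000 × (610 − 16.685) = 608.15 × 10⁶ N·mm.
M_n = 608.15 kN·m.

M_n ≈ 608 kN·m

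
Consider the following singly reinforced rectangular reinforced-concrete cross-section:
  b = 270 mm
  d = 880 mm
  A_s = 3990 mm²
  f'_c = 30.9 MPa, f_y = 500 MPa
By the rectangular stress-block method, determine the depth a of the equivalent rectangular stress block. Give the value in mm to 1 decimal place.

a ≈ 281.3 mm

T = A_s f_y = 3990 × 500 = 1995000 N = 1995 kN.
Setting C = 0.85 f'_c a b equal to T: a = 1995000/(0.85 × 30.9 × 270) = 281.3 mm.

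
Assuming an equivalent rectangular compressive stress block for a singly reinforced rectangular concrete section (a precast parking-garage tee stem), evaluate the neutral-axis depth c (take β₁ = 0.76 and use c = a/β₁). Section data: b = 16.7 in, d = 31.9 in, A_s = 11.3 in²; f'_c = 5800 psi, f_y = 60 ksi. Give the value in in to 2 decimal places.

c ≈ 10.84 in

T = A_s f_y = 11.3 × 60 = 678 kips.
a = T/(0.85 f'_c b) = 678/(0.85 × 5.8 × 16.7) = 8.2351 in.
With β₁ = 0.76, c = a/β₁ = 8.2351/0.76 = 10.84 in.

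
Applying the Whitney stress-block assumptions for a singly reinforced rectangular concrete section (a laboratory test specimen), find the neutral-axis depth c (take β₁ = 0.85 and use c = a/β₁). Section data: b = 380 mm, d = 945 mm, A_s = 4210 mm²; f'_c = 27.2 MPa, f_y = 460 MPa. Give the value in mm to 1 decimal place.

c ≈ 259.3 mm

T = A_s f_y = 4210 × 460 = 1936600 N = 1936.6 kN.
Setting C = 0.85 f'_c a b equal to T: a = 1936600/(0.85 × 27.2 × 380) = 220.429 mm.
With β₁ = 0.85, c = a/β₁ = 220.429/0.85 = 259.3 mm.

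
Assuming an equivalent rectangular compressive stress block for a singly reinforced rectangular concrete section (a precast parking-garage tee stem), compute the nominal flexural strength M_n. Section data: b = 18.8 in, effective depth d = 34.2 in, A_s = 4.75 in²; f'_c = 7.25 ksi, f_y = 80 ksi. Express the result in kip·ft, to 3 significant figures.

T = A_s f_y = 4.75 × 80 = 380 kips.
a = T/(0.85 f'_c b) = 380/(0.85 × 7.25 × 18.8) = 3.280 in.
M_n = T(d − a/2) = 380 × (34.2 − 1.64) = 12372.8 kip·in = 12372.8/12 = 1031.07 kip·ft.

M_n ≈ 1030 kip·ft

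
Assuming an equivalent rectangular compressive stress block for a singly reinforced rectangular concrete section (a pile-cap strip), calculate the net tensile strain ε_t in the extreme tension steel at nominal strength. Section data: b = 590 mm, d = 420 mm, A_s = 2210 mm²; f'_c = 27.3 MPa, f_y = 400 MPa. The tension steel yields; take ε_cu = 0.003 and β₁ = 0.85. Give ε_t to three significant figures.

a = A_s f_y/(0.85 f'_c b) = 64.57 mm.
β₁ = 0.85, so c = a/β₁ = 64.57/0.85 = 75.96 mm.
From the linear strain diagram with ε_cu = 0.003: ε_t = 0.003 (d − c)/c = 0.003 × (420 − 75.96)/75.96 = 0.0136.
Since ε_t ≥ 0.005, the section is tension-controlled.

ε_t ≈ 0.0136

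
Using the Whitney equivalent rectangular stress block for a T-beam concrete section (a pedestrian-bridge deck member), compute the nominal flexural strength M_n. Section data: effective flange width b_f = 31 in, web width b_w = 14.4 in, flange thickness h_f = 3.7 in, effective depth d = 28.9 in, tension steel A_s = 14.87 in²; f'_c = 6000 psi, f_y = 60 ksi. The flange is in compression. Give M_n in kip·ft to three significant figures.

Tension: T = A_s f_y = 14.87 × 60 = 892.2 kips.
Try a within the flange: a = T/(0.85 f'_c b_f) = 892.2/(0.85 × 6 × 31) = 5.643 in.
a = 5.643 > h_f = 3.7 in: the block extends into the web. Split into flange-overhang and web parts.
C_f = 0.85 f'_c (b_f − b_w) h_f = 0.85 × 6 × (31 − 14.4) × 3.7 = 313.2 kips.
Remaining web compression depth: a_w = (T − C_f)/(0.85 f'_c b_w) = (892.2 − 313.2)/(0.85 × 6 × 14.4) = 7.884 in.
M_n = C_f(d − h_f/2) + (T − C_f)(d − a_w/2) = 313.2 × (28.9 − 1.85) + 579 × (28.9 − 3.942) = 8472.1 + 14450.7 = 22922.8 kip·in.
M_n = 22922.8/12 = 1910.23 kip·ft.

M_n ≈ 1910 kip·ft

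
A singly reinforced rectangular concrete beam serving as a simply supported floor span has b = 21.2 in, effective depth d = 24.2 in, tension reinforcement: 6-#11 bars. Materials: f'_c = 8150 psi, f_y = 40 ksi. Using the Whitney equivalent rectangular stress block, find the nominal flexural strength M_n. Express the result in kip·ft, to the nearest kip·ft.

A_s = 6 × 1.56 = 9.36 in².
T = A_s f_y = 9.36 × 40 = 374.4 kips.
a = T/(0.85 f'_c b) = 374.4/(0.85 × 8.15 × 21.2) = 2.549 in.
M_n = T(d − a/2) = 374.4 × (24.2 − 1.2745) = 8583.3 kip·in = 8583.3/12 = 715.28 kip·ft.

M_n ≈ 715 kip·ft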